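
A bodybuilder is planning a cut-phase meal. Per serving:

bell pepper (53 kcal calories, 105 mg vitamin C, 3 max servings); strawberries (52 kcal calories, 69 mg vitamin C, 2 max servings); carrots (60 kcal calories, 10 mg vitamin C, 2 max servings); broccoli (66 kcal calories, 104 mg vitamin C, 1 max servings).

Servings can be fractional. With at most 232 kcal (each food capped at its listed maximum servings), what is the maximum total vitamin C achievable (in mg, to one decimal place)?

Vitamin C per kcal: bell pepper 1.981, broccoli 1.576, strawberries 1.327, carrots 0.1667.
Take 3 servings of bell pepper: uses 159 kcal, +315.0 mg vitamin C (running total 315.0 mg).
Take 1 serving of broccoli: uses 66 kcal, +104.0 mg vitamin C (running total 419.0 mg).
Take 0.1346 servings of strawberries: uses 7 kcal, +9.3 mg vitamin C (running total 428.3 mg).
Filling greedily by vitamin C-per-kcal is optimal for one linear limit, giving 428.3 mg.

428.3 mg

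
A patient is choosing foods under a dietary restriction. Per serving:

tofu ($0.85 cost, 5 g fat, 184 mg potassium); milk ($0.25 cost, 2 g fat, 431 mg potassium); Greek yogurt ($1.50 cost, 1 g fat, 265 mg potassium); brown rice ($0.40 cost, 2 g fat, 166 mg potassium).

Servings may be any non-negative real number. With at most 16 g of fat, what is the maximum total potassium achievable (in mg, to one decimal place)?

Potassium per g fat: Greek yogurt 265, milk 215.5, brown rice 83, tofu 36.8.
With no serving limits, spend the whole fat allowance on Greek yogurt: 16 g / 1 g × 265 mg = 4240.0 mg.

4240.0 mg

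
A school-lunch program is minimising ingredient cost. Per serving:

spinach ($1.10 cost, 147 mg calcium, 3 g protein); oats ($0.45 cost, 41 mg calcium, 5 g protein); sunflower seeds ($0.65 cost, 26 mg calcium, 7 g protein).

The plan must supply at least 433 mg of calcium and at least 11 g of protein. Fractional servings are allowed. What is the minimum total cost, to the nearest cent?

$3.31

The cheapest plan sits at a corner of the feasible region — with two constraints it uses at most two foods.
spinach only: max(433/147, 11/3) = 3.667 servings → $4.03.
oats only: max(433/41, 11/5) = 10.56 servings → $4.75.
sunflower seeds only: max(433/26, 11/7) = 16.65 servings → $10.82.
spinach + oats with both tight: 2.801 servings and 0.5196 servings → $3.31.
spinach + sunflower seeds with both tight: 2.886 servings and 0.3344 servings → $3.39.
oats + sunflower seeds with both targets exact would need a negative amount; discard.
So the least-cost plan costs $3.31.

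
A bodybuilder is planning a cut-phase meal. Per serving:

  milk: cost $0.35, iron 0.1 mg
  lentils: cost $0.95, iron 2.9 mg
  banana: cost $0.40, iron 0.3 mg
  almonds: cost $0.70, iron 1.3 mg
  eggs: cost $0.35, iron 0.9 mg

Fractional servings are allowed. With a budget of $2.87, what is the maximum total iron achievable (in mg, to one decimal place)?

8.8 mg

Iron per dollar: lentils 3.053, eggs 2.571, almonds 1.857, banana 0.75, milk 0.2857.
With no serving limits, spend the whole cost allowance on lentils: $2.87 / $0.95 × 2.9 mg = 8.8 mg.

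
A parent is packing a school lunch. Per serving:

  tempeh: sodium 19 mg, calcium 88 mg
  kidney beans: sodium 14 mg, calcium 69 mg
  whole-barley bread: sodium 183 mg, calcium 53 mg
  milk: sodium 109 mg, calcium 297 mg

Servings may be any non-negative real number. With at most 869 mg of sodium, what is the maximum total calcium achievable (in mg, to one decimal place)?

4282.9 mg

Calcium per mg sodium: kidney beans 4.929, tempeh 4.632, milk 2.725, whole-barley bread 0.2896.
With no serving limits, spend the whole sodium allowance on kidney beans: 869 mg / 14 mg × 69 mg = 4282.9 mg.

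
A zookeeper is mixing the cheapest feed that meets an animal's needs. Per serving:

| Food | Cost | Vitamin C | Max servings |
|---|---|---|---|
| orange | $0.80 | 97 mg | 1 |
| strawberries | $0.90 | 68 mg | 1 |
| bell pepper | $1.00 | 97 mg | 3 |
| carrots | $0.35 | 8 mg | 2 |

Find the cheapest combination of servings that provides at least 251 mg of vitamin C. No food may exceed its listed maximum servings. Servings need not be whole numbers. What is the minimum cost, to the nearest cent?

$2.39

Cost per mg of vitamin C: orange $0.0082, bell pepper $0.0103, strawberries $0.0132, carrots $0.0437.
Take 1 serving of orange: +97.0 mg vitamin C for $0.80 (total $0.80, still need 154.0 mg).
Take 1.588 servings of bell pepper: +154.0 mg vitamin C for $1.59 (total $2.39, still need 0.0 mg).
Filling from the cheapest source first is optimal under one linear minimum: $2.39.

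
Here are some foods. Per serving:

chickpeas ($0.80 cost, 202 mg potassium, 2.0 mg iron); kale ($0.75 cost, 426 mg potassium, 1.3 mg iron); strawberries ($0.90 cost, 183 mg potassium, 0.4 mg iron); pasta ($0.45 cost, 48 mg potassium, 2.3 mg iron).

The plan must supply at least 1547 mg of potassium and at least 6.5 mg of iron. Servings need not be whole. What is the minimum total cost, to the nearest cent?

Minimising a linear cost over {potassium ≥ 1547, iron ≥ 6.5, servings ≥ 0} — the optimum is at a vertex, using one or two foods.
chickpeas only: max(1547/202, 6.5/2.0) = 7.658 servings → $6.13.
kale only: max(1547/426, 6.5/1.3) = 5 servings → $3.75.
strawberries only: max(1547/183, 6.5/0.4) = 16.25 servings → $14.62.
pasta only: max(1547/48, 6.5/2.3) = 32.23 servings → $14.50.
chickpeas + kale with both tight: 1.286 servings and 3.022 servings → $3.29.
chickpeas + strawberries with both tight: 2.001 servings and 6.245 servings → $7.22.
chickpeas + pasta: intersection lies outside the first quadrant.
kale + strawberries: the both-tight solution has a negative serving — not a feasible corner.
kale + pasta with both tight: 3.538 servings and 0.8261 servings → $3.03.
strawberries + pasta with both tight: 8.081 servings and 1.421 servings → $7.91.
So the least-cost plan costs $3.03.

$3.03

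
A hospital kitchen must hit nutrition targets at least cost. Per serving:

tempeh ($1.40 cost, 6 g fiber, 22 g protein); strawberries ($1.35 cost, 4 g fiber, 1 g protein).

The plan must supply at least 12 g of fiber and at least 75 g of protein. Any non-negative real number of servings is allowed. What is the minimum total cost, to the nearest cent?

$4.77

This is a tiny linear program; its minimum lies at a vertex of the feasible set. List the vertices and price them.
tempeh only: max(12/6, 75/22) = 3.409 servings → $4.77.
strawberries only: max(12/4, 75/1) = 75 servings → $101.25.
tempeh + strawberries with both targets exact would need a negative amount; discard.
The minimum over all feasible corners is $4.77.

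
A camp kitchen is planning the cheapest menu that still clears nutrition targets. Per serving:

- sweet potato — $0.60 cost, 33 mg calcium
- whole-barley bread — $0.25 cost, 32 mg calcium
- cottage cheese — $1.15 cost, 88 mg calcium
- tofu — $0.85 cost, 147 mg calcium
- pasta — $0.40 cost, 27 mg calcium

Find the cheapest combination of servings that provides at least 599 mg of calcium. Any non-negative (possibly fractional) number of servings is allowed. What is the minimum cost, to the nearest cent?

$3.46

Cost per mg of calcium: tofu $0.0058, whole-barley bread $0.0078, cottage cheese $0.0131, pasta $0.0148, sweet potato $0.0182.
With no serving limits, use only tofu: 599 mg / 147 mg = 4.075 servings × $0.85 = $3.46.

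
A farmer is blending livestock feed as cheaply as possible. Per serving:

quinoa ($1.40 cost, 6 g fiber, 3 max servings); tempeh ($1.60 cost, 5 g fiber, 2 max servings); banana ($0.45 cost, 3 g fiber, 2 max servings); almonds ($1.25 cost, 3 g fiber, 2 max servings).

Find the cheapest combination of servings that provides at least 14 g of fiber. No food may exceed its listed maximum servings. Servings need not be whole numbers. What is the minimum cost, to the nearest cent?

$2.77

Cost per g of fiber: banana $0.1500, quinoa $0.2333, tempeh $0.3200, almonds $0.4167.
Take 2 servings of banana: +6.0 g fiber for $0.90 (total $0.90, still need 8.0 g).
Take 1.333 servings of quinoa: +8.0 g fiber for $1.87 (total $2.77, still need 0.0 g).
Greedy by cheapest-per-g is optimal for a single linear constraint, so the minimum cost is $2.77.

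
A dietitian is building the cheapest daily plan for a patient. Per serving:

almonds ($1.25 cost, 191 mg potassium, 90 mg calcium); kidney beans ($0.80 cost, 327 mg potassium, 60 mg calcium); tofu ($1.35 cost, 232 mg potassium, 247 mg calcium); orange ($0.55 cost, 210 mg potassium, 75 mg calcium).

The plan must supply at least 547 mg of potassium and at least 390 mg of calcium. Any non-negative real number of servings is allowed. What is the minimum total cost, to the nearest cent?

almonds only: max(547/191, 390/90) = 4.333 servings → $5.42.
kidney beans only: max(547/327, 390/60) = 6.5 servings → $5.20.
tofu only: max(547/232, 390/247) = 2.358 servings → $3.18.
orange only: max(547/210, 390/75) = 5.2 servings → $2.86.
almonds + kidney beans: the both-tight solution has a negative serving — not a feasible corner.
almonds + tofu with both tight: 1.697 servings and 0.9606 servings → $3.42.
almonds + orange: intersection lies outside the first quadrant.
kidney beans + tofu with both tight: 0.6676 servings and 1.417 servings → $2.45.
kidney beans + orange with both targets exact would need a negative amount; discard.
tofu + orange with both tight: 1.186 servings and 1.295 servings → $2.31.
So the least-cost plan costs $2.31.

$2.31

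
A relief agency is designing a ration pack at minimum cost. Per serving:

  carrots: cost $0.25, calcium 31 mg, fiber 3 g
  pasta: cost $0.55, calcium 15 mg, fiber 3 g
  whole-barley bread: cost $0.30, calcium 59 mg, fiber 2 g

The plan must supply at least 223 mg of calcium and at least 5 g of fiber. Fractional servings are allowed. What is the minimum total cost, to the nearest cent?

$1.13

carrots only: max(223/31, 5/3) = 7.194 servings → $1.80.
pasta only: max(223/15, 5/3) = 14.87 servings → $8.18.
whole-barley bread only: max(223/59, 5/2) = 3.78 servings → $1.13.
carrots + pasta with both targets exact would need a negative amount; discard.
carrots + whole-barley bread: the both-tight solution has a negative serving — not a feasible corner.
pasta + whole-barley bread with both targets exact would need a negative amount; discard.
The minimum over all feasible corners is $1.13.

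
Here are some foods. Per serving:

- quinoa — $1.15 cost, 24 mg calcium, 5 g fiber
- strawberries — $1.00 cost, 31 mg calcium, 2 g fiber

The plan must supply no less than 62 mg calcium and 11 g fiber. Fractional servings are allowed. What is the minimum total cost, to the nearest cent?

$2.76

The cheapest plan sits at a corner of the feasible region — with two constraints it uses at most two foods.
quinoa only: max(62/24, 11/5) = 2.583 servings → $2.97.
strawberries only: max(62/31, 11/2) = 5.5 servings → $5.50.
quinoa + strawberries with both tight: 2.028 servings and 0.4299 servings → $2.76.
So the least-cost plan costs $2.76.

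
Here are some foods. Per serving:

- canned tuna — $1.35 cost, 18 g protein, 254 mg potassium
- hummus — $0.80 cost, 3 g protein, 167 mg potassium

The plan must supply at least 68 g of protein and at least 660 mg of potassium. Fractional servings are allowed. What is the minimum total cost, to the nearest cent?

This is a tiny linear program; its minimum lies at a vertex of the feasible set. List the vertices and price them.
canned tuna only: max(68/18, 660/254) = 3.778 servings → $5.10.
hummus only: max(68/3, 660/167) = 22.67 servings → $18.13.
canned tuna + hummus: the both-tight solution has a negative serving — not a feasible corner.
The minimum over all feasible corners is $5.10.

$5.10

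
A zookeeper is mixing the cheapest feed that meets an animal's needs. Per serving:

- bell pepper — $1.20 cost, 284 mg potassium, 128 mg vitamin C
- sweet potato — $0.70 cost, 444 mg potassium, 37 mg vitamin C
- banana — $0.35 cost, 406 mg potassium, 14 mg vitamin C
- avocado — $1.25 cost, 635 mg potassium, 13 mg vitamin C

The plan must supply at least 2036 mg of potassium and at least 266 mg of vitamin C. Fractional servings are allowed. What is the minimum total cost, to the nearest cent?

$3.34

bell pepper only: max(2036/284, 266/128) = 7.169 servings → $8.60.
sweet potato only: max(2036/444, 266/37) = 7.189 servings → $5.03.
banana only: max(2036/406, 266/14) = 19 servings → $6.65.
avocado only: max(2036/635, 266/13) = 20.46 servings → $25.58.
bell pepper + sweet potato with both tight: 0.9233 servings and 3.995 servings → $3.90.
bell pepper + banana with both tight: 1.656 servings and 3.856 servings → $3.34.
bell pepper + avocado with both tight: 1.836 servings and 2.385 servings → $5.18.
sweet potato + banana with both targets exact would need a negative amount; discard.
sweet potato + avocado with both targets exact would need a negative amount; discard.
banana + avocado: intersection lies outside the first quadrant.
So the least-cost plan costs $3.34.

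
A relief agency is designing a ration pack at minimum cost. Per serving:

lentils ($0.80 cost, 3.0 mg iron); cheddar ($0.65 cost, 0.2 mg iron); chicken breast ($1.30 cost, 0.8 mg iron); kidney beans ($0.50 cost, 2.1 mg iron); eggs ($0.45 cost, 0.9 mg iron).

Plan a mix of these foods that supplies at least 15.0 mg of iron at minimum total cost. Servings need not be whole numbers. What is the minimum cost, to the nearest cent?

$3.57

Cost per mg of iron: kidney beans $0.2381, lentils $0.2667, eggs $0.5000, chicken breast $1.6250, cheddar $3.2500.
With no serving limits, use only kidney beans: 15.0 mg / 2.1 mg = 7.143 servings × $0.50 = $3.57.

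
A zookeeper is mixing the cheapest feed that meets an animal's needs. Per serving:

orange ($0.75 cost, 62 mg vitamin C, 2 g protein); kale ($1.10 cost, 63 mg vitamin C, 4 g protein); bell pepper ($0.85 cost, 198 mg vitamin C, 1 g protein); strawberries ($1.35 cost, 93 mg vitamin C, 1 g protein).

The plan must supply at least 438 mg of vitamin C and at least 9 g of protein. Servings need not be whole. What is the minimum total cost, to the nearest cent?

Minimising a linear cost over {vitamin C ≥ 438, protein ≥ 9, servings ≥ 0} — the optimum is at a vertex, using one or two foods.
orange only: max(438/62, 9/2) = 7.065 servings → $5.30.
kale only: max(438/63, 9/4) = 6.952 servings → $7.65.
bell pepper only: max(438/198, 9/1) = 9 servings → $7.65.
strawberries only: max(438/93, 9/1) = 9 servings → $12.15.
orange + kale with both targets exact would need a negative amount; discard.
orange + bell pepper with both tight: 4.024 servings and 0.9521 servings → $3.83.
orange + strawberries with both tight: 3.218 servings and 2.565 servings → $5.88.
kale + bell pepper with both tight: 1.844 servings and 1.626 servings → $3.41.
kale + strawberries with both tight: 1.291 servings and 3.835 servings → $6.60.
bell pepper + strawberries: intersection lies outside the first quadrant.
The minimum over all feasible corners is $3.41.

$3.41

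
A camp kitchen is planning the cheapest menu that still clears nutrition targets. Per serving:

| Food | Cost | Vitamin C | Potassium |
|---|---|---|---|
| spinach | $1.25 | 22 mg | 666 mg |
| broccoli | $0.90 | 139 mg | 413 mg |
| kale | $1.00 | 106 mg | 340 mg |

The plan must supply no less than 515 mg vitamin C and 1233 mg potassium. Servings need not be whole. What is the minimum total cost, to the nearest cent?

At the optimum either one food covers both requirements or two foods hit both targets exactly; no other combination can be cheaper.
spinach only: max(515/22, 1233/666) = 23.41 servings → $29.26.
broccoli only: max(515/139, 1233/413) = 3.705 servings → $3.33.
kale only: max(515/106, 1233/340) = 4.858 servings → $4.86.
spinach + broccoli with both targets exact would need a negative amount; discard.
spinach + kale: the both-tight solution has a negative serving — not a feasible corner.
broccoli + kale with both targets exact would need a negative amount; discard.
The minimum over all feasible corners is $3.33.

$3.33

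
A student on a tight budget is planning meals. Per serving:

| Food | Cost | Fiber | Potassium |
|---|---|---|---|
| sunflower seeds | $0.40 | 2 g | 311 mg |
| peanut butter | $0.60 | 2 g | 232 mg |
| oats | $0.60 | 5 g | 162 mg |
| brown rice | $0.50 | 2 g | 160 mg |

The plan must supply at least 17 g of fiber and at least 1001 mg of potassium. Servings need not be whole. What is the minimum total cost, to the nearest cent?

$2.33

Compare the cost at each extreme point of the feasible region.
sunflower seeds only: max(17/2, 1001/311) = 8.5 servings → $3.40.
peanut butter only: max(17/2, 1001/232) = 8.5 servings → $5.10.
oats only: max(17/5, 1001/162) = 6.179 servings → $3.71.
brown rice only: max(17/2, 1001/160) = 8.5 servings → $4.25.
sunflower seeds + peanut butter with both targets exact would need a negative amount; discard.
sunflower seeds + oats with both tight: 1.829 servings and 2.669 servings → $2.33.
sunflower seeds + brown rice: intersection lies outside the first quadrant.
peanut butter + oats with both tight: 2.693 servings and 2.323 servings → $3.01.
peanut butter + brown rice: the both-tight solution has a negative serving — not a feasible corner.
oats + brown rice with both tight: 1.508 servings and 4.729 servings → $3.27.
The minimum over all feasible corners is $2.33.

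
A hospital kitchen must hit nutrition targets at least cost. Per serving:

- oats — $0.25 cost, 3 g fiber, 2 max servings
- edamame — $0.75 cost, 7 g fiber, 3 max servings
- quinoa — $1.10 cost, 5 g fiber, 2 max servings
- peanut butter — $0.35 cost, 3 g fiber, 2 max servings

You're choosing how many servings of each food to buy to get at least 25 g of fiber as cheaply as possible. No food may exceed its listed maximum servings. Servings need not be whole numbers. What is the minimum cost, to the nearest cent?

Cost per g of fiber: oats $0.0833, edamame $0.1071, peanut butter $0.1167, quinoa $0.2200.
Take 2 servings of oats: +6.0 g fiber for $0.50 (total $0.50, still need 19.0 g).
Take 2.714 servings of edamame: +19.0 g fiber for $2.04 (total $2.54, still need 0.0 g).
Greedy by cheapest-per-g is optimal for a single linear constraint, so the minimum cost is $2.54.

$2.54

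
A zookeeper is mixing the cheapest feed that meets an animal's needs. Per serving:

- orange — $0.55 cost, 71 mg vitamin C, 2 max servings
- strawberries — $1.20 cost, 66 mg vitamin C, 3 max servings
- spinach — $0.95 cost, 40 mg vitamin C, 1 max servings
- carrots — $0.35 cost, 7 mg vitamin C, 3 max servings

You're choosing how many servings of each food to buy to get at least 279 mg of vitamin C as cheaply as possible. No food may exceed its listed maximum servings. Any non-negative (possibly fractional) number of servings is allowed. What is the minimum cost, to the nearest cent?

Cost per mg of vitamin C: orange $0.0077, strawberries $0.0182, spinach $0.0238, carrots $0.0500.
Take 2 servings of orange: +142.0 mg vitamin C for $1.10 (total $1.10, still need 137.0 mg).
Take 2.076 servings of strawberries: +137.0 mg vitamin C for $2.49 (total $3.59, still need 0.0 mg).
Greedy by cheapest-per-mg is optimal for a single linear constraint, so the minimum cost is $3.59.

$3.59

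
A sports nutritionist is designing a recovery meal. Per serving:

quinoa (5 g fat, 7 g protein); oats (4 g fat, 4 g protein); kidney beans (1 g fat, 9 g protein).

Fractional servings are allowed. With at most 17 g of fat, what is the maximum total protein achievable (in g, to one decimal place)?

Protein per g fat: kidney beans 9, quinoa 1.4, oats 1.
With no serving limits, spend the whole fat allowance on kidney beans: 17 g / 1 g × 9 g = 153.0 g.

153.0 g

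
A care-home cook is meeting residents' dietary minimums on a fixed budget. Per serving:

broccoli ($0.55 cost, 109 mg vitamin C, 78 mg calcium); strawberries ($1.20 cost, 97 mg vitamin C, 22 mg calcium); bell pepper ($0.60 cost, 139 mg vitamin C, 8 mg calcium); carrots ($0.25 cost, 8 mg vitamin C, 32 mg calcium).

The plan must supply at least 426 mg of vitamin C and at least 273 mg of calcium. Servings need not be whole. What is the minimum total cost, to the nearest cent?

$2.11

The cheapest plan sits at a corner of the feasible region — with two constraints it uses at most two foods.
broccoli only: max(426/109, 273/78) = 3.908 servings → $2.15.
strawberries only: max(426/97, 273/22) = 12.41 servings → $14.89.
bell pepper only: max(426/139, 273/8) = 34.12 servings → $20.48.
carrots only: max(426/8, 273/32) = 53.25 servings → $13.31.
broccoli + strawberries with both tight: 3.311 servings and 0.6716 servings → $2.63.
broccoli + bell pepper with both tight: 3.464 servings and 0.3481 servings → $2.11.
broccoli + carrots: intersection lies outside the first quadrant.
strawberries + bell pepper: the both-tight solution has a negative serving — not a feasible corner.
strawberries + carrots with both tight: 3.91 servings and 5.843 servings → $6.15.
bell pepper + carrots with both tight: 2.611 servings and 7.878 servings → $3.54.
Cheapest feasible corner: $2.11.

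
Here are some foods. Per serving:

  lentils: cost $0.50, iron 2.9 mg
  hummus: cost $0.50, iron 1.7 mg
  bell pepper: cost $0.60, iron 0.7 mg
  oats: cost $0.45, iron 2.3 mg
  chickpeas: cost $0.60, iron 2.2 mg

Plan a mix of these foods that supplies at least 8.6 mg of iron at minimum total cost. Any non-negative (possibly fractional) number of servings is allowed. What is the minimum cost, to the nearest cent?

Cost per mg of iron: lentils $0.1724, oats $0.1957, chickpeas $0.2727, hummus $0.2941, bell pepper $0.8571.
With no serving limits, use only lentils: 8.6 mg / 2.9 mg = 2.966 servings × $0.50 = $1.48.

$1.48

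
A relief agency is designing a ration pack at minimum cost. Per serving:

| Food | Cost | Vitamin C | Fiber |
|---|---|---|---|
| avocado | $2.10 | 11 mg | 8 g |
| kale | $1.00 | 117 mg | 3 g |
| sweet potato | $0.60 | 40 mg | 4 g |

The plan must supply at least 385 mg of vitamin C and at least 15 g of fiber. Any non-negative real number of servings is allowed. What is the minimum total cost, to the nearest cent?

$3.74

avocado only: max(385/11, 15/8) = 35 servings → $73.50.
kale only: max(385/117, 15/3) = 5 servings → $5.00.
sweet potato only: max(385/40, 15/4) = 9.625 servings → $5.78.
avocado + kale with both tight: 0.6645 servings and 3.228 servings → $4.62.
avocado + sweet potato with both targets exact would need a negative amount; discard.
kale + sweet potato with both tight: 2.701 servings and 1.724 servings → $3.74.
Cheapest feasible corner: $3.74.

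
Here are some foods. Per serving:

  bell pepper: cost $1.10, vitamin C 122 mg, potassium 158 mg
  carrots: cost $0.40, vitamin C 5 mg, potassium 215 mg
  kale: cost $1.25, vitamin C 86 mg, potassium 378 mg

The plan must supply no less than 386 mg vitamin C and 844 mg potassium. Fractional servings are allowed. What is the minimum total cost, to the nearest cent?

$4.07

Check every corner: each single food scaled to meet both minima, and each pair solved so both constraints bind.
bell pepper only: max(386/122, 844/158) = 5.342 servings → $5.88.
carrots only: max(386/5, 844/215) = 77.2 servings → $30.88.
kale only: max(386/86, 844/378) = 4.488 servings → $5.61.
bell pepper + carrots with both tight: 3.096 servings and 1.65 servings → $4.07.
bell pepper + kale with both tight: 2.254 servings and 1.291 servings → $4.09.
carrots + kale: intersection lies outside the first quadrant.
Cheapest feasible corner: $4.07.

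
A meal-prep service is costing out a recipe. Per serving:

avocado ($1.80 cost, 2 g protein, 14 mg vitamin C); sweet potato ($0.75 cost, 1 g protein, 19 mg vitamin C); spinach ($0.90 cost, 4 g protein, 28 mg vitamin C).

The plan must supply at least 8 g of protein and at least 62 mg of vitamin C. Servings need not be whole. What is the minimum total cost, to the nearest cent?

Minimising a linear cost over {protein ≥ 8, vitamin C ≥ 62, servings ≥ 0} — the optimum is at a vertex, using one or two foods.
avocado only: max(8/2, 62/14) = 4.429 servings → $7.97.
sweet potato only: max(8/1, 62/19) = 8 servings → $6.00.
spinach only: max(8/4, 62/28) = 2.214 servings → $1.99.
avocado + sweet potato with both tight: 3.75 servings and 0.5 servings → $7.12.
avocado + spinach (both tight): parallel constraints — no distinct corner.
sweet potato + spinach with both tight: 0.5 servings and 1.875 servings → $2.06.
The minimum over all feasible corners is $1.99.

$1.99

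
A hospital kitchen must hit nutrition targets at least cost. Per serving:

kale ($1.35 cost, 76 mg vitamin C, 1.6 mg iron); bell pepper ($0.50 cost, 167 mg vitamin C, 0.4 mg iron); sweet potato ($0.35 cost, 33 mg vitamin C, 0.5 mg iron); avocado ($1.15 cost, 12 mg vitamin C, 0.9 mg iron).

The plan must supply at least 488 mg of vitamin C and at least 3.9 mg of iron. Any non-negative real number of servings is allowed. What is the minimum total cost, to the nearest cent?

A basic optimal solution has at most two foods positive. Try each food alone and each pair with both targets met exactly.
kale only: max(488/76, 3.9/1.6) = 6.421 servings → $8.67.
bell pepper only: max(488/167, 3.9/0.4) = 9.75 servings → $4.88.
sweet potato only: max(488/33, 3.9/0.5) = 14.79 servings → $5.18.
avocado only: max(488/12, 3.9/0.9) = 40.67 servings → $46.77.
kale + bell pepper with both tight: 1.926 servings and 2.046 servings → $3.62.
kale + sweet potato with both targets exact would need a negative amount; discard.
kale + avocado: the both-tight solution has a negative serving — not a feasible corner.
bell pepper + sweet potato with both tight: 1.64 servings and 6.488 servings → $3.09.
bell pepper + avocado with both tight: 2.697 servings and 3.135 servings → $4.95.
sweet potato + avocado: the both-tight solution has a negative serving — not a feasible corner.
The minimum over all feasible corners is $3.09.

$3.09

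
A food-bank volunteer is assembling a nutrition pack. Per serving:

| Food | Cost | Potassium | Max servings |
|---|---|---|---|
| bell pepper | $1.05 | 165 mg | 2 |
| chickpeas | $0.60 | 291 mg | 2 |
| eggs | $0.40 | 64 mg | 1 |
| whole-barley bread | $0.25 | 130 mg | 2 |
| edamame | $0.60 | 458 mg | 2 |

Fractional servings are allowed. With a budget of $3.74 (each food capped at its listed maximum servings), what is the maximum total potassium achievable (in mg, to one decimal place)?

1891.1 mg

Potassium per dollar: edamame 763.3, whole-barley bread 520, chickpeas 485, eggs 160, bell pepper 157.1.
Take 2 servings of edamame: spends $1.20, +916.0 mg potassium (running total 916.0 mg).
Take 2 servings of whole-barley bread: spends $0.50, +260.0 mg potassium (running total 1176.0 mg).
Take 2 servings of chickpeas: spends $1.20, +582.0 mg potassium (running total 1758.0 mg).
Take 1 serving of eggs: spends $0.40, +64.0 mg potassium (running total 1822.0 mg).
Take 0.419 servings of bell pepper: spends $0.44, +69.1 mg potassium (running total 1891.1 mg).
Filling greedily by potassium-per-dollar is optimal for one linear limit, giving 1891.1 mg.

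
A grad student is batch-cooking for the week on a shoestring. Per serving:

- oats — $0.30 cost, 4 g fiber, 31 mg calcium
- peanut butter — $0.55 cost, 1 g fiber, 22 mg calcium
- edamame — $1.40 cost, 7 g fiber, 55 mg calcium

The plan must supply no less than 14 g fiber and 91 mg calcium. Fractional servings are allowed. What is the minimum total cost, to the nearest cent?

A basic optimal solution has at most two foods positive. Try each food alone and each pair with both targets met exactly.
oats only: max(14/4, 91/31) = 3.5 servings → $1.05.
peanut butter only: max(14/1, 91/22) = 14 servings → $7.70.
edamame only: max(14/7, 91/55) = 2 servings → $2.80.
oats + peanut butter with both targets exact would need a negative amount; discard.
oats + edamame with both targets exact would need a negative amount; discard.
peanut butter + edamame with both targets exact would need a negative amount; discard.
The minimum over all feasible corners is $1.05.

$1.05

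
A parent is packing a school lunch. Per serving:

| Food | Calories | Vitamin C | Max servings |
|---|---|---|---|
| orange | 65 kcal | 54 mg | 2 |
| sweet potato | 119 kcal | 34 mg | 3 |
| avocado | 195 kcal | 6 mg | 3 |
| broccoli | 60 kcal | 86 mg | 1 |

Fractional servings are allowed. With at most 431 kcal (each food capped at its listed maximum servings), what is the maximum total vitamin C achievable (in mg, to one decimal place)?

262.9 mg

Vitamin C per kcal: broccoli 1.433, orange 0.8308, sweet potato 0.2857, avocado 0.03077.
Take 1 serving of broccoli: uses 60 kcal, +86.0 mg vitamin C (running total 86.0 mg).
Take 2 servings of orange: uses 130 kcal, +108.0 mg vitamin C (running total 194.0 mg).
Take 2.025 servings of sweet potato: uses 241 kcal, +68.9 mg vitamin C (running total 262.9 mg).
Greedy by best ratio exhausts the calories allowance optimally: 262.9 mg.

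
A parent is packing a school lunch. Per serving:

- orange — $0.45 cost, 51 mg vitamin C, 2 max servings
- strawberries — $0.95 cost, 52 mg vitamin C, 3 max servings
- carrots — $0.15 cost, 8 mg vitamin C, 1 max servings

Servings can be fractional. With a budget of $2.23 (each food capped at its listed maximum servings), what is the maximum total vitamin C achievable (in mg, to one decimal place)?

174.8 mg

Vitamin C per dollar: orange 113.3, strawberries 54.74, carrots 53.33.
Take 2 servings of orange: spends $0.90, +102.0 mg vitamin C (running total 102.0 mg).
Take 1.4 servings of strawberries: spends $1.33, +72.8 mg vitamin C (running total 174.8 mg).
Filling greedily by vitamin C-per-dollar is optimal for one linear limit, giving 174.8 mg.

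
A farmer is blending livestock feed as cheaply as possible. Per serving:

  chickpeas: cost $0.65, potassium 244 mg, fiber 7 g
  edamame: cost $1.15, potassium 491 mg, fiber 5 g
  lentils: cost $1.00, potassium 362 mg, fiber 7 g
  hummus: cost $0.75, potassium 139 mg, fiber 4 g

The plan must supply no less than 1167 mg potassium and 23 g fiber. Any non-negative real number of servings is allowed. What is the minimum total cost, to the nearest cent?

Two binding constraints pin down two serving amounts, so the optimal mix uses at most two foods. The candidates are each food alone (scaled to the tighter of potassium/fiber) and each pair with both constraints tight.
chickpeas only: max(1167/244, 23/7) = 4.783 servings → $3.11.
edamame only: max(1167/491, 23/5) = 4.6 servings → $5.29.
lentils only: max(1167/362, 23/7) = 3.286 servings → $3.29.
hummus only: max(1167/139, 23/4) = 8.396 servings → $6.30.
chickpeas + edamame with both tight: 2.462 servings and 1.153 servings → $2.93.
chickpeas + lentils with both tight: 0.1901 servings and 3.096 servings → $3.22.
chickpeas + hummus with both targets exact would need a negative amount; discard.
edamame + lentils: intersection lies outside the first quadrant.
edamame + hummus with both tight: 1.159 servings and 4.301 servings → $4.56.
lentils + hummus with both tight: 3.097 servings and 0.3305 servings → $3.34.
The minimum over all feasible corners is $2.93.

$2.93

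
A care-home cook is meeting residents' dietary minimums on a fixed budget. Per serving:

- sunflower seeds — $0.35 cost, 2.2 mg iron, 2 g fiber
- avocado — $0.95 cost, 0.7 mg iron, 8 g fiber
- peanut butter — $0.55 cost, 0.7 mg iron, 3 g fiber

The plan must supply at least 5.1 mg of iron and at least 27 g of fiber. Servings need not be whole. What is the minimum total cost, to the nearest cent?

$3.36

At the optimum either one food covers both requirements or two foods hit both targets exactly; no other combination can be cheaper.
sunflower seeds only: max(5.1/2.2, 27/2) = 13.5 servings → $4.72.
avocado only: max(5.1/0.7, 27/8) = 7.286 servings → $6.92.
peanut butter only: max(5.1/0.7, 27/3) = 9 servings → $4.95.
sunflower seeds + avocado with both tight: 1.352 servings and 3.037 servings → $3.36.
sunflower seeds + peanut butter: the both-tight solution has a negative serving — not a feasible corner.
avocado + peanut butter with both tight: 1.029 servings and 6.257 servings → $4.42.
So the least-cost plan costs $3.36.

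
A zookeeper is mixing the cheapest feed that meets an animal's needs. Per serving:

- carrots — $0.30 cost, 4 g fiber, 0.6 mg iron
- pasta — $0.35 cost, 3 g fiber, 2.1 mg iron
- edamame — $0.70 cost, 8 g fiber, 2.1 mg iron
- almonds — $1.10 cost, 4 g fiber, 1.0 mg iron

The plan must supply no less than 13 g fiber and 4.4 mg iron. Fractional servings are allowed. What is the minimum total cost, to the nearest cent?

Two binding constraints pin down two serving amounts, so the optimal mix uses at most two foods. The candidates are each food alone (scaled to the tighter of fiber/iron) and each pair with both constraints tight.
carrots only: max(13/4, 4.4/0.6) = 7.333 servings → $2.20.
pasta only: max(13/3, 4.4/2.1) = 4.333 servings → $1.52.
edamame only: max(13/8, 4.4/2.1) = 2.095 servings → $1.47.
almonds only: max(13/4, 4.4/1.0) = 4.4 servings → $4.84.
carrots + pasta with both tight: 2.136 servings and 1.485 servings → $1.16.
carrots + edamame: intersection lies outside the first quadrant.
carrots + almonds: the both-tight solution has a negative serving — not a feasible corner.
pasta + edamame with both tight: 0.7524 servings and 1.343 servings → $1.20.
pasta + almonds with both tight: 0.8519 servings and 2.611 servings → $3.17.
edamame + almonds: the both-tight solution has a negative serving — not a feasible corner.
So the least-cost plan costs $1.16.

$1.16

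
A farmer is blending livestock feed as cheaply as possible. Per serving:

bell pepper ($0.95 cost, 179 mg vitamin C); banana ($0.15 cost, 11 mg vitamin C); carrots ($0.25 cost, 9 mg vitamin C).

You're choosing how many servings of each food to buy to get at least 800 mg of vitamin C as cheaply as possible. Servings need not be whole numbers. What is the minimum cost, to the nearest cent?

Cost per mg of vitamin C: bell pepper $0.0053, banana $0.0136, carrots $0.0278.
With no serving limits, use only bell pepper: 800 mg / 179 mg = 4.469 servings × $0.95 = $4.25.

$4.25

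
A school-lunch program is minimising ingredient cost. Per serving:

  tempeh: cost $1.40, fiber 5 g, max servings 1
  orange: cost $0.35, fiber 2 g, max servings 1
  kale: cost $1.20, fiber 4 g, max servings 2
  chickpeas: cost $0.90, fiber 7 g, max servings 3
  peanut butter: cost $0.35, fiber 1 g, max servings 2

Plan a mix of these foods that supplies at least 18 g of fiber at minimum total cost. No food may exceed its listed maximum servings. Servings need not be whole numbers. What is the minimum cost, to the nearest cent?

Cost per g of fiber: chickpeas $0.1286, orange $0.1750, tempeh $0.2800, kale $0.3000, peanut butter $0.3500.
Take 2.571 servings of chickpeas: +18.0 g fiber for $2.31 (total $2.31, still need 0.0 g).
Greedy by cheapest-per-g is optimal for a single linear constraint, so the minimum cost is $2.31.

$2.31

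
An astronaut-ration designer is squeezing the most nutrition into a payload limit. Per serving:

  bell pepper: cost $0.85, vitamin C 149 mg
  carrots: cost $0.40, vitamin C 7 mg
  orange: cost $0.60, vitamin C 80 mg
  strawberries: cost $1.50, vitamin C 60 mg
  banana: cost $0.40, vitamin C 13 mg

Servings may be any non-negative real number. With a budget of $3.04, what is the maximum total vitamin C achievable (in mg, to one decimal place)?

532.9 mg

Vitamin C per dollar: bell pepper 175.3, orange 133.3, strawberries 40, banana 32.5, carrots 17.5.
With no serving limits, spend the whole cost allowance on bell pepper: $3.04 / $0.85 × 149 mg = 532.9 mg.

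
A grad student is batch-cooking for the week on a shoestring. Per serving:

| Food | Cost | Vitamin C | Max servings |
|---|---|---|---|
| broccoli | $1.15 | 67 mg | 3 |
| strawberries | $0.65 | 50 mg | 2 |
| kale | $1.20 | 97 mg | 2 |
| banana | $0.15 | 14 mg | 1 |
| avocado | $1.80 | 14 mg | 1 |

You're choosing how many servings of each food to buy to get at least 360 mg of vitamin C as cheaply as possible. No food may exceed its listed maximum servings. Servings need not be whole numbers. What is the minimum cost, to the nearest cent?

Cost per mg of vitamin C: banana $0.0107, kale $0.0124, strawberries $0.0130, broccoli $0.0172, avocado $0.1286.
Take 1 serving of banana: +14.0 mg vitamin C for $0.15 (total $0.15, still need 346.0 mg).
Take 2 servings of kale: +194.0 mg vitamin C for $2.40 (total $2.55, still need 152.0 mg).
Take 2 servings of strawberries: +100.0 mg vitamin C for $1.30 (total $3.85, still need 52.0 mg).
Take 0.7761 servings of broccoli: +52.0 mg vitamin C for $0.89 (total $4.74, still need 0.0 mg).
Filling from the cheapest source first is optimal under one linear minimum: $4.74.

$4.74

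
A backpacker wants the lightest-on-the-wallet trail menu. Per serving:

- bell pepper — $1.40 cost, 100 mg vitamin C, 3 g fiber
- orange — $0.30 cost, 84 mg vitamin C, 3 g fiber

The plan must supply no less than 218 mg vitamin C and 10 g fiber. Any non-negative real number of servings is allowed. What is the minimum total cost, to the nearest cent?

A basic optimal solution has at most two foods positive. Try each food alone and each pair with both targets met exactly.
bell pepper only: max(218/100, 10/3) = 3.333 servings → $4.67.
orange only: max(218/84, 10/3) = 3.333 servings → $1.00.
bell pepper + orange: intersection lies outside the first quadrant.
The minimum over all feasible corners is $1.00.

$1.00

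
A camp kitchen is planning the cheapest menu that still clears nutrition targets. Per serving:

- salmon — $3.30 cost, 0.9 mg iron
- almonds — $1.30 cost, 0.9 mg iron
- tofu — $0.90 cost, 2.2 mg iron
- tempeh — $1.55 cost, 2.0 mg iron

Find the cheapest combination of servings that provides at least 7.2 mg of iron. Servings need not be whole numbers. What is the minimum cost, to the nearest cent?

$2.95

Cost per mg of iron: tofu $0.4091, tempeh $0.7750, almonds $1.4444, salmon $3.6667.
With no serving limits, use only tofu: 7.2 mg / 2.2 mg = 3.273 servings × $0.90 = $2.95.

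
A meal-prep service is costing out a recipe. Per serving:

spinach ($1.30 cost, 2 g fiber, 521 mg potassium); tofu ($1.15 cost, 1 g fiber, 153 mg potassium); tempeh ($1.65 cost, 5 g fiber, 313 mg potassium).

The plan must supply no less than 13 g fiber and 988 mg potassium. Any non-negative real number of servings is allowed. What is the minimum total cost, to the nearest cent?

spinach only: max(13/2, 988/521) = 6.5 servings → $8.45.
tofu only: max(13/1, 988/153) = 13 servings → $14.95.
tempeh only: max(13/5, 988/313) = 3.157 servings → $5.21.
spinach + tofu with both targets exact would need a negative amount; discard.
spinach + tempeh with both tight: 0.4401 servings and 2.424 servings → $4.57.
tofu + tempeh with both tight: 1.927 servings and 2.215 servings → $5.87.
So the least-cost plan costs $4.57.

$4.57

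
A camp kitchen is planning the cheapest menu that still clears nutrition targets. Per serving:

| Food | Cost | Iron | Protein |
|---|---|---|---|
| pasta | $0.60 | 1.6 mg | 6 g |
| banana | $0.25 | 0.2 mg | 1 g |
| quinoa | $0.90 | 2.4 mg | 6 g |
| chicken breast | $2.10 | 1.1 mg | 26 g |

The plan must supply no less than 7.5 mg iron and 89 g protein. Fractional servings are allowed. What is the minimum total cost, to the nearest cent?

$7.51

A basic optimal solution has at most two foods positive. Try each food alone and each pair with both targets met exactly.
pasta only: max(7.5/1.6, 89/6) = 14.83 servings → $8.90.
banana only: max(7.5/0.2, 89/1) = 89 servings → $22.25.
quinoa only: max(7.5/2.4, 89/6) = 14.83 servings → $13.35.
chicken breast only: max(7.5/1.1, 89/26) = 6.818 servings → $14.32.
pasta + banana: intersection lies outside the first quadrant.
pasta + quinoa with both targets exact would need a negative amount; discard.
pasta + chicken breast with both tight: 2.774 servings and 2.783 servings → $7.51.
banana + quinoa: the both-tight solution has a negative serving — not a feasible corner.
banana + chicken breast with both tight: 23.68 servings and 2.512 servings → $11.20.
quinoa + chicken breast with both tight: 1.74 servings and 3.022 servings → $7.91.
Cheapest feasible corner: $7.51.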